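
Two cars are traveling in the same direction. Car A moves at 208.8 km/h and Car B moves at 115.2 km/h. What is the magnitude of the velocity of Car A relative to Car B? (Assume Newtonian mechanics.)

v_rel = |v_A - v_B| = |208.8 - 115.2| = 93.6 km/h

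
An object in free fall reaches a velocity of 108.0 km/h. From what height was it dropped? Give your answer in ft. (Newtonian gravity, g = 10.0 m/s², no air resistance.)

v = 108.0 km/h × 0.2777777777777778 = 30.0 m/s
h = v² / (2g) = 30.0² / (2 × 10.0) = 45.0 m
h = 45.0 m / 0.3048 = 147.6 ft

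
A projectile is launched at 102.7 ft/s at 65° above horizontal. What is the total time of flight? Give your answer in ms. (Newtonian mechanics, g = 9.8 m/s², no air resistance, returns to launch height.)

v₀ = 102.7 ft/s × 0.3048 = 31.303 m/s
T = 2 × v₀ × sin(θ) / g = 2 × 31.303 × sin(65°) / 9.8 = 2 × 31.303 × 0.906308 / 9.8 = 5.78983 s
T = 5.78983 s / 0.001 = 5790 ms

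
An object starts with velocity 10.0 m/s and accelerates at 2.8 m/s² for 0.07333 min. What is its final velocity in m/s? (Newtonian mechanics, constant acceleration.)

t = 0.07333 min × 60.0 = 4.3998 s
v = v₀ + a × t = 10.0 + 2.8 × 4.3998 = 22.32 m/s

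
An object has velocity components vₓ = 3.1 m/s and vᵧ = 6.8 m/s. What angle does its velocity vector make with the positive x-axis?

θ = arctan(vᵧ/vₓ) = arctan(6.8/3.1) = 65.49°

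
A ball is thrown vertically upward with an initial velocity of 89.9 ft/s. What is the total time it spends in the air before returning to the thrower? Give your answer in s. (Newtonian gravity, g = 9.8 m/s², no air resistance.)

v₀ = 89.9 ft/s × 0.3048 = 27.4015 m/s
t_total = 2 × v₀ / g = 2 × 27.4015 / 9.8 = 5.592 s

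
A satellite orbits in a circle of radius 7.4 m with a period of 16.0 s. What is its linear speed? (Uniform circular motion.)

v = 2πr/T = 2π×7.4/16.0 = 2.91 m/s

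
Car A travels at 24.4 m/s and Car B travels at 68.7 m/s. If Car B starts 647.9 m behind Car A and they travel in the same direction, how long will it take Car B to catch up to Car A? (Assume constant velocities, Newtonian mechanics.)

Relative speed: v_rel = 68.7 - 24.4 = 44.3 m/s
Time to catch: t = d₀/v_rel = 647.9/44.3 = 14.63 s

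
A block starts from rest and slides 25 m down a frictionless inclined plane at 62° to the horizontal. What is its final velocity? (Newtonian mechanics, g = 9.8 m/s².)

a = g sin(θ) = 9.8 × sin(62°) = 8.6529 m/s²
v = √(2ad) = √(2 × 8.6529 × 25) = 20.8 m/s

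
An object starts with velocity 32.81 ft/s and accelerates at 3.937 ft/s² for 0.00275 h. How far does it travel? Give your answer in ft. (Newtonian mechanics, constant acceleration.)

v₀ = 32.81 ft/s × 0.3048 = 10.0005 m/s
a = 3.937 ft/s² × 0.3048 = 1.2 m/s²
t = 0.00275 h × 3600.0 = 9.9 s
d = v₀ × t + ½ × a × t² = 10.0005 × 9.9 + 0.5 × 1.2 × 9.9² = 157.811 m
d = 157.811 m / 0.3048 = 517.8 ft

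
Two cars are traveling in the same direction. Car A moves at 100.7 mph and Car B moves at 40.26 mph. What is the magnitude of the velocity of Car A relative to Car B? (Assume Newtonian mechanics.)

v_rel = |v_A - v_B| = |100.7 - 40.26| = 60.44 mph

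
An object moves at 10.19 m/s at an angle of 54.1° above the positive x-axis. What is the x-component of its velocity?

vₓ = v cos(θ) = 10.19 × cos(54.1°) = 5.98 m/s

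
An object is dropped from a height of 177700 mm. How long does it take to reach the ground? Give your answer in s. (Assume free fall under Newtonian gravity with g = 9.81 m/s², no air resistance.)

h = 177700 mm × 0.001 = 177.7 m
t = √(2h/g) = √(2 × 177.7 / 9.81) = 6.019 s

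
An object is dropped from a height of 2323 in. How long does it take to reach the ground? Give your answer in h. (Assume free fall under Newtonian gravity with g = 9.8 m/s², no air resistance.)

h = 2323 in × 0.0254 = 59.0042 m
t = √(2h/g) = √(2 × 59.0042 / 9.8) = 3.47011 s
t = 3.47011 s / 3600.0 = 0.0009639 h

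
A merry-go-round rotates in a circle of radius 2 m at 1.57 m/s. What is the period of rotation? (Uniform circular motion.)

T = 2πr/v = 2π×2/1.57 = 8.0 s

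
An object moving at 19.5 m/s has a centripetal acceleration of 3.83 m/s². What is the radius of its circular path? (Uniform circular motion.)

r = v²/a_c = 19.5²/3.83 = 99.28 m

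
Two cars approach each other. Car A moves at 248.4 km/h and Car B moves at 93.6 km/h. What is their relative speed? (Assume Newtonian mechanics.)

v_rel = v_A + v_B = 248.4 + 93.6 = 342.0 km/h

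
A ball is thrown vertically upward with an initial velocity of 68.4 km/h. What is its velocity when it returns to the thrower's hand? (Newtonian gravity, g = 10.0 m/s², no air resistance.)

By conservation of energy (no air resistance), the ball returns to the throw height with the same speed as launch, but directed downward.
|v_ground| = v₀ = 68.4 km/h
v_ground = 68.4 km/h (downward)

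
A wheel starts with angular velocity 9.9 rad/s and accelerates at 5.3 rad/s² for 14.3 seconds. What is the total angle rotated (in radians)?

θ = ω₀t + ½αt² = 9.9×14.3 + ½×5.3×14.3² = 683.47 rad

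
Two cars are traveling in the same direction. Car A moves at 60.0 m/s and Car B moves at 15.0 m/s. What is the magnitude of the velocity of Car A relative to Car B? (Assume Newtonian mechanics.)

v_rel = |v_A - v_B| = |60.0 - 15.0| = 45.0 m/s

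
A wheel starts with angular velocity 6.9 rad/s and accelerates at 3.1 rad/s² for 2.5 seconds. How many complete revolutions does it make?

θ = ω₀t + ½αt² = 6.9×2.5 + ½×3.1×2.5² = 26.9375 rad
Total revolutions = θ/(2π) = 26.9375/(2π) = 4.29
Complete revolutions = ⌊4.29⌋ = 4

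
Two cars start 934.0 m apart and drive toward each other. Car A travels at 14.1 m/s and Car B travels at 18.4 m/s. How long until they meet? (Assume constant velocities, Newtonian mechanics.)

Combined speed: v_combined = 14.1 + 18.4 = 32.5 m/s
Time to meet: t = d/v_combined = 934.0/32.5 = 28.74 s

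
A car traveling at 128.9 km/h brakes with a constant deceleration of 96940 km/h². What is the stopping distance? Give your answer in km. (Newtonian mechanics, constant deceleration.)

v₀ = 128.9 km/h × 0.2777777777777778 = 35.8056 m/s
a = 96940 km/h² × 7.716049382716049e-05 = 7.47994 m/s²
d = v₀² / (2a) = 35.8056² / (2 × 7.47994) = 1282.04 / 14.9599 = 85.6984 m
d = 85.6984 m / 1000.0 = 0.0857 km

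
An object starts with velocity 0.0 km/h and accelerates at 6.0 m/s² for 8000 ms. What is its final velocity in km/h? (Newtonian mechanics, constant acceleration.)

v₀ = 0.0 km/h × 0.2777777777777778 = 0.0 m/s
t = 8000 ms × 0.001 = 8.0 s
v = v₀ + a × t = 0.0 + 6.0 × 8.0 = 48.0 m/s
v = 48.0 m/s / 0.2777777777777778 = 172.8 km/h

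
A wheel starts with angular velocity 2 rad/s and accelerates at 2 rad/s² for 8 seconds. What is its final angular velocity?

ω = ω₀ + αt = 2 + 2 × 8 = 18 rad/s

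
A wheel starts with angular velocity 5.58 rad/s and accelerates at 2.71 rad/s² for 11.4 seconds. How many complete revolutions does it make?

θ = ω₀t + ½αt² = 5.58×11.4 + ½×2.71×11.4² = 239.7078 rad
Total revolutions = θ/(2π) = 239.7078/(2π) = 38.15
Complete revolutions = ⌊38.15⌋ = 38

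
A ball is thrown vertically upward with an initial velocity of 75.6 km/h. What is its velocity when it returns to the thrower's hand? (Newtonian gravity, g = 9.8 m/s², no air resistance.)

By conservation of energy (no air resistance), the ball returns to the throw height with the same speed as launch, but directed downward.
|v_ground| = v₀ = 75.6 km/h
v_ground = 75.6 km/h (downward)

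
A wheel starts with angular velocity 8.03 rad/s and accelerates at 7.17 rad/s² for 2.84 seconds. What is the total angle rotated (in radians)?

θ = ω₀t + ½αt² = 8.03×2.84 + ½×7.17×2.84² = 51.72 rad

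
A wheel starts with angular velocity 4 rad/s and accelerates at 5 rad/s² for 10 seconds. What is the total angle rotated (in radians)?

θ = ω₀t + ½αt² = 4×10 + ½×5×10² = 290.0 rad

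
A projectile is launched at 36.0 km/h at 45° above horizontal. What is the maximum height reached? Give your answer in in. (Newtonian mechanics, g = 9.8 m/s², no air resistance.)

v₀ = 36.0 km/h × 0.2777777777777778 = 10.0 m/s
H = v₀² × sin²(θ) / (2g) = 10.0² × sin(45°)² / (2 × 9.8) = 100.0 × 0.5 / 19.6 = 2.55102 m
H = 2.55102 m / 0.0254 = 100.4 in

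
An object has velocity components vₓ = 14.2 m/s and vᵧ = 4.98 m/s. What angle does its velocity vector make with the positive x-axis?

θ = arctan(vᵧ/vₓ) = arctan(4.98/14.2) = 19.33°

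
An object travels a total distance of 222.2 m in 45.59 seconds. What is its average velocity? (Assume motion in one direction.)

v_avg = Δd / Δt = 222.2 / 45.59 = 4.87 m/s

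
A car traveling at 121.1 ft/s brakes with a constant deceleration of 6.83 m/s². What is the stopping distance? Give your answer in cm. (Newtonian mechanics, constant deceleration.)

v₀ = 121.1 ft/s × 0.3048 = 36.9113 m/s
d = v₀² / (2a) = 36.9113² / (2 × 6.83) = 1362.44 / 13.66 = 99.7394 m
d = 99.7394 m / 0.01 = 9974 cm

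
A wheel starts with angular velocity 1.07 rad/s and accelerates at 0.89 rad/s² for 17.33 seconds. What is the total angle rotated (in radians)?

θ = ω₀t + ½αt² = 1.07×17.33 + ½×0.89×17.33² = 152.19 rad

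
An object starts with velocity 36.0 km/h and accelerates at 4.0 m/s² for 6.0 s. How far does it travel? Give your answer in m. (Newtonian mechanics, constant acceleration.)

v₀ = 36.0 km/h × 0.2777777777777778 = 10.0 m/s
d = v₀ × t + ½ × a × t² = 10.0 × 6.0 + 0.5 × 4.0 × 6.0² = 132.0 m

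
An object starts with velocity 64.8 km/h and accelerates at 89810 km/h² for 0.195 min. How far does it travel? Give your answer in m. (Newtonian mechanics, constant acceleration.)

v₀ = 64.8 km/h × 0.2777777777777778 = 18.0 m/s
a = 89810 km/h² × 7.716049382716049e-05 = 6.92978 m/s²
t = 0.195 min × 60.0 = 11.7 s
d = v₀ × t + ½ × a × t² = 18.0 × 11.7 + 0.5 × 6.92978 × 11.7² = 684.9 m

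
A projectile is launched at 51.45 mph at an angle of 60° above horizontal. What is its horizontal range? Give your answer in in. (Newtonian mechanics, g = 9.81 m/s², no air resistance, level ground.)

v₀ = 51.45 mph × 0.44704 = 23.0002 m/s
R = v₀² × sin(2θ) / g = 23.0002² × sin(2 × 60°) / 9.81 = 529.009 × 0.866025 / 9.81 = 46.7008 m
R = 46.7008 m / 0.0254 = 1839 in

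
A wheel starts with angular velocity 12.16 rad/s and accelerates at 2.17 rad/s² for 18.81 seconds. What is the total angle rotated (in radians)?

θ = ω₀t + ½αt² = 12.16×18.81 + ½×2.17×18.81² = 612.62 rad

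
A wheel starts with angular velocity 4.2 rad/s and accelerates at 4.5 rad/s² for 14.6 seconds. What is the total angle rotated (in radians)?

θ = ω₀t + ½αt² = 4.2×14.6 + ½×4.5×14.6² = 540.93 rad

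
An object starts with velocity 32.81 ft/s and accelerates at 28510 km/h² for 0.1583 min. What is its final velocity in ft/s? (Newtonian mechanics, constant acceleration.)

v₀ = 32.81 ft/s × 0.3048 = 10.0005 m/s
a = 28510 km/h² × 7.716049382716049e-05 = 2.19985 m/s²
t = 0.1583 min × 60.0 = 9.498 s
v = v₀ + a × t = 10.0005 + 2.19985 × 9.498 = 30.8947 m/s
v = 30.8947 m/s / 0.3048 = 101.4 ft/s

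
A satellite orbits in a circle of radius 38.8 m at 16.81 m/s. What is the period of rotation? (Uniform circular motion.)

T = 2πr/v = 2π×38.8/16.81 = 14.5 s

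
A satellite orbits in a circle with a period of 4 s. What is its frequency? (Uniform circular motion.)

f = 1/T = 1/4 = 0.25 Hz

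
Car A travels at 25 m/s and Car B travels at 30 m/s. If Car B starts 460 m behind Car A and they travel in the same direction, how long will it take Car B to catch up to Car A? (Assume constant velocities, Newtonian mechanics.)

Relative speed: v_rel = 30 - 25 = 5 m/s
Time to catch: t = d₀/v_rel = 460/5 = 92.0 s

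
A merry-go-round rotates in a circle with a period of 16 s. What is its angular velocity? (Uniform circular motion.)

ω = 2π/T = 2π/16 = 0.3927 rad/s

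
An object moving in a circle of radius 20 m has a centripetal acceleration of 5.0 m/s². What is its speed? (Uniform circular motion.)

v = √(a_c × r) = √(5.0 × 20) = 10.0 m/s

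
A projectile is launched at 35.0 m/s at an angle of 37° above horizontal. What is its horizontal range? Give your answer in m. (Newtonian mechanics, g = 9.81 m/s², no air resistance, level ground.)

R = v₀² × sin(2θ) / g = 35.0² × sin(2 × 37°) / 9.81 = 1225.0 × 0.961262 / 9.81 = 120.0 m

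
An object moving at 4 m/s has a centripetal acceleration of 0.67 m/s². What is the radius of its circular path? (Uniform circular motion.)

r = v²/a_c = 4²/0.67 = 23.88 m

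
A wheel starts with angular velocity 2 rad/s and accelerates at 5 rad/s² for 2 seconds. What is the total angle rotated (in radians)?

θ = ω₀t + ½αt² = 2×2 + ½×5×2² = 14.0 rad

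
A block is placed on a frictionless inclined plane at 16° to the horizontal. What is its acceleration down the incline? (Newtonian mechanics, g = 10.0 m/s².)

a = g sin(θ) = 10.0 × sin(16°) = 10.0 × 0.2756 = 2.76 m/s²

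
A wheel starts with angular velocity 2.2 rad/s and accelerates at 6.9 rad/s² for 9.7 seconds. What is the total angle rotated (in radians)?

θ = ω₀t + ½αt² = 2.2×9.7 + ½×6.9×9.7² = 345.95 rad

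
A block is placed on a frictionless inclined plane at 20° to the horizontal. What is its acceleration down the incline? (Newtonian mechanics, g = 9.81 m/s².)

a = g sin(θ) = 9.81 × sin(20°) = 9.81 × 0.342 = 3.36 m/s²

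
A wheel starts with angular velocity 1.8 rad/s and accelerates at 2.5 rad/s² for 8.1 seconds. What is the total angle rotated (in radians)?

θ = ω₀t + ½αt² = 1.8×8.1 + ½×2.5×8.1² = 96.59 rad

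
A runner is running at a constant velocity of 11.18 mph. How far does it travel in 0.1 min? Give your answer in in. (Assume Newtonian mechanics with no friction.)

v = 11.18 mph × 0.44704 = 4.99791 m/s
t = 0.1 min × 60.0 = 6.0 s
d = v × t = 4.99791 × 6.0 = 29.9875 m
d = 29.9875 m / 0.0254 = 1181 in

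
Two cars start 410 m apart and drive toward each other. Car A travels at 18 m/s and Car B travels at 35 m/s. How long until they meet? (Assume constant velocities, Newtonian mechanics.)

Combined speed: v_combined = 18 + 35 = 53 m/s
Time to meet: t = d/v_combined = 410/53 = 7.74 s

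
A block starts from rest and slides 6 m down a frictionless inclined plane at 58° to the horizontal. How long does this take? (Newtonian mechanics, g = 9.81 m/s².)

a = g sin(θ) = 9.81 × sin(58°) = 8.3194 m/s²
t = √(2d/a) = √(2 × 6 / 8.3194) = 1.2 s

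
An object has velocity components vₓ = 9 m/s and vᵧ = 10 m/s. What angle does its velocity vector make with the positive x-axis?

θ = arctan(vᵧ/vₓ) = arctan(10/9) = 48.01°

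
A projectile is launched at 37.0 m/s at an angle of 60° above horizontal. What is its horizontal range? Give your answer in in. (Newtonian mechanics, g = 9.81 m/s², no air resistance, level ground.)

R = v₀² × sin(2θ) / g = 37.0² × sin(2 × 60°) / 9.81 = 1369.0 × 0.866025 / 9.81 = 120.855 m
R = 120.855 m / 0.0254 = 4758 in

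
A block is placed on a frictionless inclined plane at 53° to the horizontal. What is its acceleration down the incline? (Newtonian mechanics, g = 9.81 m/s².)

a = g sin(θ) = 9.81 × sin(53°) = 9.81 × 0.7986 = 7.83 m/s²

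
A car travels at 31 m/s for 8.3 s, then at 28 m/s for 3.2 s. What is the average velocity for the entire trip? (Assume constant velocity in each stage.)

d₁ = v₁t₁ = 31 × 8.3 = 257.3 m
d₂ = v₂t₂ = 28 × 3.2 = 89.6 m
d_total = 346.9 m, t_total = 11.5 s
v_avg = d_total/t_total = 346.9/11.5 = 30.17 m/s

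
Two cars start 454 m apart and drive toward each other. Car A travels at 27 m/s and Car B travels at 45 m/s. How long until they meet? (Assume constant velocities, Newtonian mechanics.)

Combined speed: v_combined = 27 + 45 = 72 m/s
Time to meet: t = d/v_combined = 454/72 = 6.31 s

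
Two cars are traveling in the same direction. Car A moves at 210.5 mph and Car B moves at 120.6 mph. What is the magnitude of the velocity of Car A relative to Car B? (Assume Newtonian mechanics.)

v_rel = |v_A - v_B| = |210.5 - 120.6| = 89.9 mph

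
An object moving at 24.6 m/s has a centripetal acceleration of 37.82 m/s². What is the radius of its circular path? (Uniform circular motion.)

r = v²/a_c = 24.6²/37.82 = 16.0 m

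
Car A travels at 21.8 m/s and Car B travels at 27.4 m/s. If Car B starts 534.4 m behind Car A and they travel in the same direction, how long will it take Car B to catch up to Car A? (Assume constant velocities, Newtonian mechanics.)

Relative speed: v_rel = 27.4 - 21.8 = 5.6 m/s
Time to catch: t = d₀/v_rel = 534.4/5.6 = 95.43 s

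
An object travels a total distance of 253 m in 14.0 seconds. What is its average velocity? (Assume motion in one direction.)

v_avg = Δd / Δt = 253 / 14.0 = 18.07 m/s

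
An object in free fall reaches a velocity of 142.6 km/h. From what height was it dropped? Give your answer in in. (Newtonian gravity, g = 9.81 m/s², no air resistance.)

v = 142.6 km/h × 0.2777777777777778 = 39.6111 m/s
h = v² / (2g) = 39.6111² / (2 × 9.81) = 79.9714 m
h = 79.9714 m / 0.0254 = 3148 in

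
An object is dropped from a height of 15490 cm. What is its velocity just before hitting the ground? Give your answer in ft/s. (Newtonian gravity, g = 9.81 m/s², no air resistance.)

h = 15490 cm × 0.01 = 154.9 m
v = √(2gh) = √(2 × 9.81 × 154.9) = 55.1284 m/s
v = 55.1284 m/s / 0.3048 = 180.9 ft/s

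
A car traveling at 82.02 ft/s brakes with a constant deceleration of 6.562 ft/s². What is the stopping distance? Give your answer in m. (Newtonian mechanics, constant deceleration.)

v₀ = 82.02 ft/s × 0.3048 = 24.9997 m/s
a = 6.562 ft/s² × 0.3048 = 2.0001 m/s²
d = v₀² / (2a) = 24.9997² / (2 × 2.0001) = 624.985 / 4.0002 = 156.2 m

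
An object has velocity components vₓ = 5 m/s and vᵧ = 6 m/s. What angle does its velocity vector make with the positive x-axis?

θ = arctan(vᵧ/vₓ) = arctan(6/5) = 50.19°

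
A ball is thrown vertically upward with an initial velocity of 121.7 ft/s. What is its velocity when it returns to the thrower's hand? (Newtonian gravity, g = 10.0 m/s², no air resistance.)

By conservation of energy (no air resistance), the ball returns to the throw height with the same speed as launch, but directed downward.
|v_ground| = v₀ = 121.7 ft/s
v_ground = 121.7 ft/s (downward)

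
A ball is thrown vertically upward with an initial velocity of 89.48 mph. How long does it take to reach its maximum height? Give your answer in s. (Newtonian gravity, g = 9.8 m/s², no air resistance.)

v₀ = 89.48 mph × 0.44704 = 40.0011 m/s
t_up = v₀ / g = 40.0011 / 9.8 = 4.082 s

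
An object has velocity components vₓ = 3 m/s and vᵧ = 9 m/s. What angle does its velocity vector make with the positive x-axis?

θ = arctan(vᵧ/vₓ) = arctan(9/3) = 71.57°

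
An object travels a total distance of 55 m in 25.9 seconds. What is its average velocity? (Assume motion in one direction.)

v_avg = Δd / Δt = 55 / 25.9 = 2.12 m/s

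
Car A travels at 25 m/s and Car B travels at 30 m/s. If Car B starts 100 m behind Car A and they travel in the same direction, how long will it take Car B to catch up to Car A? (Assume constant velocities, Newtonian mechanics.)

Relative speed: v_rel = 30 - 25 = 5 m/s
Time to catch: t = d₀/v_rel = 100/5 = 20.0 s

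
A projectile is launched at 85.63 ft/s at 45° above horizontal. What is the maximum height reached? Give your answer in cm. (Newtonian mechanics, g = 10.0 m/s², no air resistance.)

v₀ = 85.63 ft/s × 0.3048 = 26.1 m/s
H = v₀² × sin²(θ) / (2g) = 26.1² × sin(45°)² / (2 × 10.0) = 681.21 × 0.5 / 20.0 = 17.0303 m
H = 17.0303 m / 0.01 = 1703 cm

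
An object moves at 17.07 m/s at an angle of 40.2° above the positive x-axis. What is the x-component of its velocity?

vₓ = v cos(θ) = 17.07 × cos(40.2°) = 13.04 m/s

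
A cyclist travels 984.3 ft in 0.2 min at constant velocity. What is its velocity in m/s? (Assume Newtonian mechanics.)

d = 984.3 ft × 0.3048 = 300.015 m
t = 0.2 min × 60.0 = 12.0 s
v = d / t = 300.015 / 12.0 = 25.0 m/s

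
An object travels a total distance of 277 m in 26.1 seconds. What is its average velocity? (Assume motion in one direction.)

v_avg = Δd / Δt = 277 / 26.1 = 10.61 m/s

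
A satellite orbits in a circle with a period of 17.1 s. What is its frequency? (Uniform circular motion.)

f = 1/T = 1/17.1 = 0.0585 Hz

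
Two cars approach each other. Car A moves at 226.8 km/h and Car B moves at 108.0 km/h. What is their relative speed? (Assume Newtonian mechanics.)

v_rel = v_A + v_B = 226.8 + 108.0 = 334.8 km/h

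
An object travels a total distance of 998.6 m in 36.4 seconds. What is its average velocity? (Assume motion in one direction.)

v_avg = Δd / Δt = 998.6 / 36.4 = 27.43 m/s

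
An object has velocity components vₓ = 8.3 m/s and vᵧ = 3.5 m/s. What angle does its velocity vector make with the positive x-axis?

θ = arctan(vᵧ/vₓ) = arctan(3.5/8.3) = 22.86°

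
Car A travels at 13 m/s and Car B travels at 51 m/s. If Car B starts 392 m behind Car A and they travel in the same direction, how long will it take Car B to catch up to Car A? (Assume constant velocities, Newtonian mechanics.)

Relative speed: v_rel = 51 - 13 = 38 m/s
Time to catch: t = d₀/v_rel = 392/38 = 10.32 s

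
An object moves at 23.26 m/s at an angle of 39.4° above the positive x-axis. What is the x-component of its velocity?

vₓ = v cos(θ) = 23.26 × cos(39.4°) = 17.97 m/s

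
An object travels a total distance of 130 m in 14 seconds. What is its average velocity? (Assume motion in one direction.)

v_avg = Δd / Δt = 130 / 14 = 9.29 m/s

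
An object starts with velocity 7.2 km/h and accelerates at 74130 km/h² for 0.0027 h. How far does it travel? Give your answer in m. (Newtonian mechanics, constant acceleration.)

v₀ = 7.2 km/h × 0.2777777777777778 = 2.0 m/s
a = 74130 km/h² × 7.716049382716049e-05 = 5.71991 m/s²
t = 0.0027 h × 3600.0 = 9.72 s
d = v₀ × t + ½ × a × t² = 2.0 × 9.72 + 0.5 × 5.71991 × 9.72² = 289.6 m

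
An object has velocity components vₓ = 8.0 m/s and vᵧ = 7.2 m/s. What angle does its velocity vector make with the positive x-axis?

θ = arctan(vᵧ/vₓ) = arctan(7.2/8.0) = 41.99°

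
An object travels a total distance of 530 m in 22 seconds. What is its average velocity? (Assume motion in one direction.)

v_avg = Δd / Δt = 530 / 22 = 24.09 m/s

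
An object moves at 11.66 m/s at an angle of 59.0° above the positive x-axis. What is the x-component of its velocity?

vₓ = v cos(θ) = 11.66 × cos(59.0°) = 6.01 m/s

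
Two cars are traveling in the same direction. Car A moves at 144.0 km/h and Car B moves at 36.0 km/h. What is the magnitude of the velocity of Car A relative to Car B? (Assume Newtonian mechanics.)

v_rel = |v_A - v_B| = |144.0 - 36.0| = 108.0 km/h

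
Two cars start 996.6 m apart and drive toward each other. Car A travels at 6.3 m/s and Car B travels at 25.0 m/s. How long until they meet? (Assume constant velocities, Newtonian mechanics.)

Combined speed: v_combined = 6.3 + 25.0 = 31.3 m/s
Time to meet: t = d/v_combined = 996.6/31.3 = 31.84 s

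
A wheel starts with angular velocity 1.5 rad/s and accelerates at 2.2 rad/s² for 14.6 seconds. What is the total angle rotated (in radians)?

θ = ω₀t + ½αt² = 1.5×14.6 + ½×2.2×14.6² = 256.38 rad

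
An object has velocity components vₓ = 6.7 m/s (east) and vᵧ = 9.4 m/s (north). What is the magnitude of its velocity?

|v| = √(vₓ² + vᵧ²) = √(6.7² + 9.4²) = √(133.25) = 11.54 m/s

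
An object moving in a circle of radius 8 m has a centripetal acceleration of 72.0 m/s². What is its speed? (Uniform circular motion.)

v = √(a_c × r) = √(72.0 × 8) = 24.0 m/s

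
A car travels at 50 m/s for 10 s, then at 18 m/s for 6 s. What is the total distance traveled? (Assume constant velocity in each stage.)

d₁ = v₁t₁ = 50 × 10 = 500 m
d₂ = v₂t₂ = 18 × 6 = 108 m
d_total = 500 + 108 = 608 m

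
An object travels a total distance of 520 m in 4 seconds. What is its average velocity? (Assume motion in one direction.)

v_avg = Δd / Δt = 520 / 4 = 130.0 m/s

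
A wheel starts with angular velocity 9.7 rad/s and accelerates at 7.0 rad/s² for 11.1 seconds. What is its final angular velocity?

ω = ω₀ + αt = 9.7 + 7.0 × 11.1 = 87.4 rad/s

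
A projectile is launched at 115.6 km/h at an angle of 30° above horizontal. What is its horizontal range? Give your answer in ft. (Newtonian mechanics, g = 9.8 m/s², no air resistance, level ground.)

v₀ = 115.6 km/h × 0.2777777777777778 = 32.1111 m/s
R = v₀² × sin(2θ) / g = 32.1111² × sin(2 × 30°) / 9.8 = 1031.12 × 0.866025 / 9.8 = 91.12 m
R = 91.12 m / 0.3048 = 299.0 ft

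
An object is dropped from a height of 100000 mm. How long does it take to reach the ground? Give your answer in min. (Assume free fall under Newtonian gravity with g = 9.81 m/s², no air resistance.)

h = 100000 mm × 0.001 = 100.0 m
t = √(2h/g) = √(2 × 100.0 / 9.81) = 4.51524 s
t = 4.51524 s / 60.0 = 0.07525 min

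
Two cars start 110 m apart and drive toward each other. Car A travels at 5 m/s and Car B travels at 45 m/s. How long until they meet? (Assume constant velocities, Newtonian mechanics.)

Combined speed: v_combined = 5 + 45 = 50 m/s
Time to meet: t = d/v_combined = 110/50 = 2.2 s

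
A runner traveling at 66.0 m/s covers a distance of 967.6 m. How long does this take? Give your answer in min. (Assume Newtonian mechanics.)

t = d / v = 967.6 / 66.0 = 14.6606 s
t = 14.6606 s / 60.0 = 0.2443 min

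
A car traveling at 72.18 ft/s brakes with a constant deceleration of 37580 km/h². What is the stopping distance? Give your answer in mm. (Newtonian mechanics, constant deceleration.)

v₀ = 72.18 ft/s × 0.3048 = 22.0005 m/s
a = 37580 km/h² × 7.716049382716049e-05 = 2.89969 m/s²
d = v₀² / (2a) = 22.0005² / (2 × 2.89969) = 484.022 / 5.79938 = 83.461 m
d = 83.461 m / 0.001 = 83460 mm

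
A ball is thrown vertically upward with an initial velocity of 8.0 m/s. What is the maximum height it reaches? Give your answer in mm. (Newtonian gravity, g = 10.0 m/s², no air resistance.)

h_max = v₀² / (2g) = 8.0² / (2 × 10.0) = 64.0 / 20.0 = 3.2 m
h_max = 3.2 m / 0.001 = 3200 mm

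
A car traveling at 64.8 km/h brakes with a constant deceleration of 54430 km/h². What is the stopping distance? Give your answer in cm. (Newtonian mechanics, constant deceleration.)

v₀ = 64.8 km/h × 0.2777777777777778 = 18.0 m/s
a = 54430 km/h² × 7.716049382716049e-05 = 4.19985 m/s²
d = v₀² / (2a) = 18.0² / (2 × 4.19985) = 324.0 / 8.3997 = 38.5728 m
d = 38.5728 m / 0.01 = 3857 cm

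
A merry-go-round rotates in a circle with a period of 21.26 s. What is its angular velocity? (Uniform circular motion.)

ω = 2π/T = 2π/21.26 = 0.2955 rad/s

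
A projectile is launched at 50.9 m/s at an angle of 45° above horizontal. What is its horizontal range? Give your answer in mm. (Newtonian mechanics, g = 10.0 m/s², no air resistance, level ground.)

R = v₀² × sin(2θ) / g = 50.9² × sin(2 × 45°) / 10.0 = 2590.81 × 1.0 / 10.0 = 259.081 m
R = 259.081 m / 0.001 = 259100 mm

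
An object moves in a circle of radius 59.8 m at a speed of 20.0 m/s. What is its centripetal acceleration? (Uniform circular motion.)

a_c = v²/r = 20.0²/59.8 = 400.0/59.8 = 6.69 m/s²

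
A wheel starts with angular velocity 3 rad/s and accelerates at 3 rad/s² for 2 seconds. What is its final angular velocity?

ω = ω₀ + αt = 3 + 3 × 2 = 9 rad/s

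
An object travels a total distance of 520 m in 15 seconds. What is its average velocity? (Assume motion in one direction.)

v_avg = Δd / Δt = 520 / 15 = 34.67 m/s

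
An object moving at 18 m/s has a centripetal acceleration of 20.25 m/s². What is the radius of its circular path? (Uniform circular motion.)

r = v²/a_c = 18²/20.25 = 16.0 m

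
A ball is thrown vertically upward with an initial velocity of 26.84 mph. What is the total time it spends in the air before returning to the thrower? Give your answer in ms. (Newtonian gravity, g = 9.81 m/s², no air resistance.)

v₀ = 26.84 mph × 0.44704 = 11.9986 m/s
t_total = 2 × v₀ / g = 2 × 11.9986 / 9.81 = 2.4462 s
t_total = 2.4462 s / 0.001 = 2446 ms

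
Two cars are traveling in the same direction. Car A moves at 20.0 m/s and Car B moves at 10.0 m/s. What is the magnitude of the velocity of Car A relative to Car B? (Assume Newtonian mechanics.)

v_rel = |v_A - v_B| = |20.0 - 10.0| = 10.0 m/s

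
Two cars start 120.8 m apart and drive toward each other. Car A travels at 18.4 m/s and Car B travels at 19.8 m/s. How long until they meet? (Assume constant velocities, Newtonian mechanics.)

Combined speed: v_combined = 18.4 + 19.8 = 38.2 m/s
Time to meet: t = d/v_combined = 120.8/38.2 = 3.16 s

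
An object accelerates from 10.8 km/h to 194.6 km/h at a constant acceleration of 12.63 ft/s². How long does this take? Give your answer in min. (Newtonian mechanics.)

v₀ = 10.8 km/h × 0.2777777777777778 = 3.0 m/s
v = 194.6 km/h × 0.2777777777777778 = 54.0556 m/s
a = 12.63 ft/s² × 0.3048 = 3.84962 m/s²
t = (v - v₀) / a = (54.0556 - 3.0) / 3.84962 = 13.2625 s
t = 13.2625 s / 60.0 = 0.221 min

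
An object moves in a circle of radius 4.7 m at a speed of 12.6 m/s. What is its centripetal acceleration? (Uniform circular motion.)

a_c = v²/r = 12.6²/4.7 = 158.76/4.7 = 33.78 m/s²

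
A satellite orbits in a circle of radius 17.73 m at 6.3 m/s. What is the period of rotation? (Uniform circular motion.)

T = 2πr/v = 2π×17.73/6.3 = 17.68 s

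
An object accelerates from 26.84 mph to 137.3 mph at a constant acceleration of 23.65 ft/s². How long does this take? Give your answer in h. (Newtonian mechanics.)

v₀ = 26.84 mph × 0.44704 = 11.9986 m/s
v = 137.3 mph × 0.44704 = 61.3786 m/s
a = 23.65 ft/s² × 0.3048 = 7.20852 m/s²
t = (v - v₀) / a = (61.3786 - 11.9986) / 7.20852 = 6.85023 s
t = 6.85023 s / 3600.0 = 0.001903 h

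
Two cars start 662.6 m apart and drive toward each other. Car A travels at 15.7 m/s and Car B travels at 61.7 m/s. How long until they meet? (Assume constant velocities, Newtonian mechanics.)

Combined speed: v_combined = 15.7 + 61.7 = 77.4 m/s
Time to meet: t = d/v_combined = 662.6/77.4 = 8.56 s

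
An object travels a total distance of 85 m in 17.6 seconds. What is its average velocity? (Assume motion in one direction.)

v_avg = Δd / Δt = 85 / 17.6 = 4.83 m/s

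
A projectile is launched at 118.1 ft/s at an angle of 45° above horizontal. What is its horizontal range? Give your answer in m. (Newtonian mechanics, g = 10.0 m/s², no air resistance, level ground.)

v₀ = 118.1 ft/s × 0.3048 = 35.9969 m/s
R = v₀² × sin(2θ) / g = 35.9969² × sin(2 × 45°) / 10.0 = 1295.78 × 1.0 / 10.0 = 129.6 m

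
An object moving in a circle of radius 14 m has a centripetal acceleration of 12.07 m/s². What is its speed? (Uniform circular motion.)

v = √(a_c × r) = √(12.07 × 14) = 13.0 m/s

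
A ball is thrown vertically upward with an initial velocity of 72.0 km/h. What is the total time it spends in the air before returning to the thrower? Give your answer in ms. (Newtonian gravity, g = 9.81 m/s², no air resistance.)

v₀ = 72.0 km/h × 0.2777777777777778 = 20.0 m/s
t_total = 2 × v₀ / g = 2 × 20.0 / 9.81 = 4.07747 s
t_total = 4.07747 s / 0.001 = 4077 ms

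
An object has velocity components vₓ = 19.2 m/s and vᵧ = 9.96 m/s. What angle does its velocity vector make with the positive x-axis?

θ = arctan(vᵧ/vₓ) = arctan(9.96/19.2) = 27.42°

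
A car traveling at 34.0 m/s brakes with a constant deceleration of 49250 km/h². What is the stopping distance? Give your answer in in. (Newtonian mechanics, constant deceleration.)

a = 49250 km/h² × 7.716049382716049e-05 = 3.80015 m/s²
d = v₀² / (2a) = 34.0² / (2 × 3.80015) = 1156.0 / 7.6003 = 152.099 m
d = 152.099 m / 0.0254 = 5988 in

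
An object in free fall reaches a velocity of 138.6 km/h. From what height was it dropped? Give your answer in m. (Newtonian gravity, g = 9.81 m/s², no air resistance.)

v = 138.6 km/h × 0.2777777777777778 = 38.5 m/s
h = v² / (2g) = 38.5² / (2 × 9.81) = 75.55 m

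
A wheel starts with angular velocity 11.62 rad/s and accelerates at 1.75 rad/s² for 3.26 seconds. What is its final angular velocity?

ω = ω₀ + αt = 11.62 + 1.75 × 3.26 = 17.32 rad/s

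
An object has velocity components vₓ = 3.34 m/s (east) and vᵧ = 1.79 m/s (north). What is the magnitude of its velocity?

|v| = √(vₓ² + vᵧ²) = √(3.34² + 1.79²) = √(14.3597) = 3.79 m/s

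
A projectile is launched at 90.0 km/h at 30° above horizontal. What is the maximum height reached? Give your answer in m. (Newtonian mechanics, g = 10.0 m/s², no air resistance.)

v₀ = 90.0 km/h × 0.2777777777777778 = 25.0 m/s
H = v₀² × sin²(θ) / (2g) = 25.0² × sin(30°)² / (2 × 10.0) = 625.0 × 0.25 / 20.0 = 7.812 m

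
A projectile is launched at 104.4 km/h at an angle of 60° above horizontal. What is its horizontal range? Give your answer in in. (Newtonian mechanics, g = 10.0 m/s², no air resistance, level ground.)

v₀ = 104.4 km/h × 0.2777777777777778 = 29.0 m/s
R = v₀² × sin(2θ) / g = 29.0² × sin(2 × 60°) / 10.0 = 841.0 × 0.866025 / 10.0 = 72.8327 m
R = 72.8327 m / 0.0254 = 2867 in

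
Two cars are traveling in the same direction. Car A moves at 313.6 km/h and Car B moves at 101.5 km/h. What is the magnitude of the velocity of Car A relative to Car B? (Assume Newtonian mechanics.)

v_rel = |v_A - v_B| = |313.6 - 101.5| = 212.1 km/h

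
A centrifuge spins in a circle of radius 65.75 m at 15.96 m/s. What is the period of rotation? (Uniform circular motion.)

T = 2πr/v = 2π×65.75/15.96 = 25.88 s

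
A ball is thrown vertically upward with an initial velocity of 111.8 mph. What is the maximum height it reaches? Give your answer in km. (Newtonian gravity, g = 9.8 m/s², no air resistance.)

v₀ = 111.8 mph × 0.44704 = 49.9791 m/s
h_max = v₀² / (2g) = 49.9791² / (2 × 9.8) = 2497.91 / 19.6 = 127.444 m
h_max = 127.444 m / 1000.0 = 0.1274 km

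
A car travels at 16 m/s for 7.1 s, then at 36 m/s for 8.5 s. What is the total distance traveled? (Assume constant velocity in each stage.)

d₁ = v₁t₁ = 16 × 7.1 = 113.6 m
d₂ = v₂t₂ = 36 × 8.5 = 306.0 m
d_total = 113.6 + 306.0 = 419.6 m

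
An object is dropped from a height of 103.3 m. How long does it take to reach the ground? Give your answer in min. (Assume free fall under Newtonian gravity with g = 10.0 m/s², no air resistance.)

t = √(2h/g) = √(2 × 103.3 / 10.0) = 4.54533 s
t = 4.54533 s / 60.0 = 0.07576 min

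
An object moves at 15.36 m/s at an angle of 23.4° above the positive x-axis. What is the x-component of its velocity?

vₓ = v cos(θ) = 15.36 × cos(23.4°) = 14.1 m/s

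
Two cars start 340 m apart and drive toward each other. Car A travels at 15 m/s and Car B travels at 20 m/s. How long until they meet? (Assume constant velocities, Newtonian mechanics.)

Combined speed: v_combined = 15 + 20 = 35 m/s
Time to meet: t = d/v_combined = 340/35 = 9.71 s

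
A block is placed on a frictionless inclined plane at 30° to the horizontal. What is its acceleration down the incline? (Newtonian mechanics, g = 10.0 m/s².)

a = g sin(θ) = 10.0 × sin(30°) = 10.0 × 0.5 = 5.0 m/s²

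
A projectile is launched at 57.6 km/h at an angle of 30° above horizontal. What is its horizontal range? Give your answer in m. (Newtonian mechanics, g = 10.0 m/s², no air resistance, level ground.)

v₀ = 57.6 km/h × 0.2777777777777778 = 16.0 m/s
R = v₀² × sin(2θ) / g = 16.0² × sin(2 × 30°) / 10.0 = 256.0 × 0.866025 / 10.0 = 22.17 m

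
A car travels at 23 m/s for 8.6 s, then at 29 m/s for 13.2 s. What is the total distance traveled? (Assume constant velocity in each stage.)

d₁ = v₁t₁ = 23 × 8.6 = 197.8 m
d₂ = v₂t₂ = 29 × 13.2 = 382.8 m
d_total = 197.8 + 382.8 = 580.6 m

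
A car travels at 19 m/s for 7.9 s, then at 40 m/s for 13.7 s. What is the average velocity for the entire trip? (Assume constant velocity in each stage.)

d₁ = v₁t₁ = 19 × 7.9 = 150.1 m
d₂ = v₂t₂ = 40 × 13.7 = 548.0 m
d_total = 698.1 m, t_total = 21.6 s
v_avg = d_total/t_total = 698.1/21.6 = 32.32 m/s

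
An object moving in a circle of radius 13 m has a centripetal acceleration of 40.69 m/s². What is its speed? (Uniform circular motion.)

v = √(a_c × r) = √(40.69 × 13) = 23.0 m/s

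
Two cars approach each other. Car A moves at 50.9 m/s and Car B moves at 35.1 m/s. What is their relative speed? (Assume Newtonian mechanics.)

v_rel = v_A + v_B = 50.9 + 35.1 = 86.0 m/s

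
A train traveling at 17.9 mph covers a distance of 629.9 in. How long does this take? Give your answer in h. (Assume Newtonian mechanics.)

d = 629.9 in × 0.0254 = 15.9995 m
v = 17.9 mph × 0.44704 = 8.00202 m/s
t = d / v = 15.9995 / 8.00202 = 1.99943 s
t = 1.99943 s / 3600.0 = 0.0005554 h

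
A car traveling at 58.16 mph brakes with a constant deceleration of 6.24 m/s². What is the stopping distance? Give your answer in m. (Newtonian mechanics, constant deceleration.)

v₀ = 58.16 mph × 0.44704 = 25.9998 m/s
d = v₀² / (2a) = 25.9998² / (2 × 6.24) = 675.99 / 12.48 = 54.17 m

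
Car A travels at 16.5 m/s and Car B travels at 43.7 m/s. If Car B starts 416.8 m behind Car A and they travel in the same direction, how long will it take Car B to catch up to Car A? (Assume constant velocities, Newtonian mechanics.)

Relative speed: v_rel = 43.7 - 16.5 = 27.2 m/s
Time to catch: t = d₀/v_rel = 416.8/27.2 = 15.32 s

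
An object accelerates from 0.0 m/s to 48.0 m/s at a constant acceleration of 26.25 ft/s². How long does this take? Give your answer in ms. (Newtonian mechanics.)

a = 26.25 ft/s² × 0.3048 = 8.001 m/s²
t = (v - v₀) / a = (48.0 - 0.0) / 8.001 = 5.99925 s
t = 5.99925 s / 0.001 = 5999 ms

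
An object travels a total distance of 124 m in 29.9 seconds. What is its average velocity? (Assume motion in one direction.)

v_avg = Δd / Δt = 124 / 29.9 = 4.15 m/s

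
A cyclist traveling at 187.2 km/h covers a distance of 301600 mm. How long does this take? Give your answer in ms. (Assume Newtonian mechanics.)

d = 301600 mm × 0.001 = 301.6 m
v = 187.2 km/h × 0.2777777777777778 = 52.0 m/s
t = d / v = 301.6 / 52.0 = 5.8 s
t = 5.8 s / 0.001 = 5800 ms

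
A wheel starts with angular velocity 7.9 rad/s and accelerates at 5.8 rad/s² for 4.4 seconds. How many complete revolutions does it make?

θ = ω₀t + ½αt² = 7.9×4.4 + ½×5.8×4.4² = 90.904 rad
Total revolutions = θ/(2π) = 90.904/(2π) = 14.47
Complete revolutions = ⌊14.47⌋ = 14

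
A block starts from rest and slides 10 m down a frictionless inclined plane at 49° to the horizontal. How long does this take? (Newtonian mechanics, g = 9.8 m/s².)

a = g sin(θ) = 9.8 × sin(49°) = 7.3962 m/s²
t = √(2d/a) = √(2 × 10 / 7.3962) = 1.64 s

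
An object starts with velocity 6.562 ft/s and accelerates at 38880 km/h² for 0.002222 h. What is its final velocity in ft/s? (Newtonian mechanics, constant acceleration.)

v₀ = 6.562 ft/s × 0.3048 = 2.0001 m/s
a = 38880 km/h² × 7.716049382716049e-05 = 3.0 m/s²
t = 0.002222 h × 3600.0 = 7.9992 s
v = v₀ + a × t = 2.0001 + 3.0 × 7.9992 = 25.9977 m/s
v = 25.9977 m/s / 0.3048 = 85.29 ft/s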